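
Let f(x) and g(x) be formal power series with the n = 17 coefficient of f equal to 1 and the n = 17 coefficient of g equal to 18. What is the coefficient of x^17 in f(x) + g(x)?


Addition of formal power series is termwise.
The coefficient of x^17 in f + g = 1 + 18
= 19

19


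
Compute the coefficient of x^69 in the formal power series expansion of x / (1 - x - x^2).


Let f(x) = sum_{k>=0} a_k x^k. Multiplying f(x) * (1 - x - x^2) = x and matching coefficients gives a_0 = 0, a_1 = 1, and a_k = a_{k-1} + a_{k-2} for k >= 2. These are the Fibonacci numbers F_k.
Iterating from F_0 = 0, F_1 = 1:
F_0=0, F_1=1, F_2=1, F_3=2, F_4=3, F_5=5, F_6=8, F_7=13, F_8=21, F_9=34, ...
F_69 = 117669030460994.

117669030460994


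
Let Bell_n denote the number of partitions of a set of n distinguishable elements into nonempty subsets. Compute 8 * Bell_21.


Bell_21 can be computed from the Bell triangle or from Dobinski's identity Bell_n = (1/e) * sum_{k>=0} k^n / k!.
Computing Bell_21 = 474869816156751.
Then 8 * 474869816156751 = 3798958529254008.

3798958529254008


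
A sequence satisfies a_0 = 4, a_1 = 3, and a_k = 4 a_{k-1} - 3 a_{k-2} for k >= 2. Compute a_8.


The characteristic equation is t^2 - 4 t + 3 = 0, with roots r_1 = 3 and r_2 = 1 (so c_1 = r_1 + r_2, c_2 = -r_1 r_2 as required).
One can use the closed form a_n = A r_1^n + B r_2^n, but direct iteration is more reliable:
a_0 = 4, a_1 = 3, a_2 = 0, a_3 = -9, a_4 = -36, a_5 = -117, a_6 = -360, a_7 = -1089, a_8 = -3276.
So a_8 = -3276.

-3276


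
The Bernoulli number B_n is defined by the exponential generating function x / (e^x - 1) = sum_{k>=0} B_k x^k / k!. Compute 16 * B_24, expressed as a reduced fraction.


Bernoulli numbers can also be computed recursively via B_0 = 1 and sum_{j=0}^{m} C(m+1, j) B_j = 0 for m >= 1. Odd-index Bernoulli numbers vanish for k >= 3.
Computing B_24 = -236364091/2730, so 16 * B_24 = 16 * -236364091/2730 = -1890912728/1365.

-1890912728/1365


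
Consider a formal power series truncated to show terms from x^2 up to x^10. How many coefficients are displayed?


From x^2 to x^10 inclusive, the count is 10 - 2 + 1 = 9.

9


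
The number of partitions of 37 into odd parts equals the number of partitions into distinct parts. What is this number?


Computing partitions of 37 into odd parts (1, 3, 5, ...):
Using the generating function prod_{k>=0} 1/(1-x^(2k+1)),
the count is 760

760


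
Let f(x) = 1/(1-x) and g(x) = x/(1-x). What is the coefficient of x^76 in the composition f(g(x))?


First simplify the composition: f(g(x)) = 1/(1 - x/(1-x)) = (1-x)/((1-x) - x) = (1-x)/(1-2x).
Now extract the coefficient. Write (1-x)/(1-2x) = 1/(1-2x) - x/(1-2x).
The coefficient of x^n in 1/(1-2x) is 2^n, and in x/(1-2x) is 2^(n-1) (for n >= 1).
So the coefficient of x^76 is 2^76 - 2^75 = 75557863725914323419136 - 37778931862957161709568 = 37778931862957161709568.

37778931862957161709568


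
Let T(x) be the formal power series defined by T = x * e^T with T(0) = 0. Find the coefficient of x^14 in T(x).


Apply the Lagrange inversion formula: if T = x * phi(T) with phi(t) = e^t, then
[x^n] T = (1/n) [t^(n-1)] phi(t)^n = (1/n) [t^(n-1)] e^(n t) = (1/n) * n^(n-1) / (n-1)! = n^(n-1) / n!.
When c = 1 this is the Cayley count of rooted labeled trees on n vertices, divided by n!.
For n = 14: 14^13 / 14! = 793714773254144/87178291200 = 7909306972/868725.

7909306972/868725


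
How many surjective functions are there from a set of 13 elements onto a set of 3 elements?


By inclusion-exclusion on which target elements are missed, the number of surjections from an n-set onto a k-set is
surj(n, k) = sum_{j=0}^{k} (-1)^j C(k, j) (k - j)^n.
Equivalently surj(n, k) = k! * S(n, k), where S(n, k) is the Stirling number of the second kind.
For n = 13, k = 3:
S(13, 3) = 261625, so
surj = 3! * 261625 = 6 * 261625 = 1569750.

1569750


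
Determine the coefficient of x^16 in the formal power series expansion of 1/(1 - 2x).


The geometric series identity gives 1/(1 - c x) = sum_{k>=0} c^k x^k, so the coefficient of x^k is c^k.
Here c = 2 and k = 16.
Computing: 2^16 = 65536

65536


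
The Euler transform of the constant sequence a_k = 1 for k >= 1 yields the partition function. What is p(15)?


The Euler transform converts the sequence a_k = 1 into the number of integer partitions.
Using the recurrence or dynamic programming:
p(15) = 176

176


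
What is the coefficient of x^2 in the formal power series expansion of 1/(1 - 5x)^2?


The general identity 1/(1 - c x)^r = sum_{k>=0} c^k C(k + r - 1, r - 1) x^k follows by substituting y = c x into 1/(1 - y)^r = sum_{k>=0} C(k + r - 1, r - 1) y^k.
For c = 5, r = 2, k = 2:
5^2 * C(3, 1) = 25 * 3 = 75.

75


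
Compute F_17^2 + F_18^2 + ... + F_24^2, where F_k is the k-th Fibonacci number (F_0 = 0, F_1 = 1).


There is a standard identity sum_{k=0}^{N} F_k^2 = F_N * F_{N+1} (proved inductively from the telescoping relation F_k^2 = F_k F_{k+1} - F_{k-1} F_k). Then
sum_{k=17}^{24} F_k^2 = F_24 F_25 - F_16 F_17.
Computing: F_24 = 46368, F_25 = 75025, F_16 = 987, F_17 = 1597.
Sum = 46368 * 75025 - 987 * 1597 = 3477182961.

3477182961


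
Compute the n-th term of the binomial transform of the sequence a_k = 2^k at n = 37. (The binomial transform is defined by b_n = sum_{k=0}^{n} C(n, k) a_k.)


With a_k = 2^k, b_n = sum_{k=0}^{n} C(n, k) 2^k = (1 + 2)^n by the binomial theorem.
For n = 37: (1 + 2)^37 = 3^37 = 450283905890997363.

450283905890997363


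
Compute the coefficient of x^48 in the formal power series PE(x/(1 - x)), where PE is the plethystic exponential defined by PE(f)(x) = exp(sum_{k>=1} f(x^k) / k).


For f(x) = x/(1 - x) we have
sum_{k>=1} f(x^k) / k = sum_{k>=1} (1/k) * x^k / (1 - x^k) = sum_{k, m >= 1} x^(k m) / k,
which after exponentiating simplifies to
PE(x/(1 - x)) = prod_{k>=1} 1 / (1 - x^k).
This is the generating function for the partition function p(n), so the coefficient of x^48 is p(48).
Computing p(48) by dynamic programming over parts 1, 2, ..., 48: p(48) = 147273.

147273


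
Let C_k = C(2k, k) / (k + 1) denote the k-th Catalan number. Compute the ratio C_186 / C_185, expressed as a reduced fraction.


Using C_k = (2k)! / (k! (k+1)!), the ratio C_{k+1}/C_k simplifies to
C_{k+1}/C_k = [(2k+2)! / ((k+1)! (k+2)!)] * [k! (k+1)! / (2k)!]
 = (2k+2)(2k+1) / ((k+1)(k+2)) = 2(2k+1) / (k+2).
For k = 185: 2(2*185 + 1) / (185 + 2) = 742/187 = 742/187.

742/187


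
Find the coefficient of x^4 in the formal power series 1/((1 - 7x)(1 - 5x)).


By partial fractions or Cauchy convolution:
The coefficient equals sum_{k=0}^{4} 7^k * 5^(4-k).
= 6841

6841


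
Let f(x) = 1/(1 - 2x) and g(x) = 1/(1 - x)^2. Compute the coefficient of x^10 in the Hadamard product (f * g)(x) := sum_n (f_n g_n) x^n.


f has coefficients f_k = 2^k. For g = 1/(1 - x)^2 the coefficient is g_k = C(k + 1, 1) = k + 1. The Hadamard coefficient is (f * g)_k = 2^k * (k + 1).
For k = 10: 2^10 * 11 = 1024 * 11 = 11264.

11264


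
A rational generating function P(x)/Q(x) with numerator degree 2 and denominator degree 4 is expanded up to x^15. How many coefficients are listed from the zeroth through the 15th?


Expanding up to x^15 gives the coefficients for x^0, x^1, ..., x^15.
That is 15 + 1 = 16 coefficients in total.

16


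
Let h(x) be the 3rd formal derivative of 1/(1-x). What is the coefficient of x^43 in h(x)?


Differentiating 3 times: d^3/dx^3 [1/(1-x)] = 3!/(1-x)^4.
The expansion 1/(1-x)^4 = sum_{k>=0} C(k+3, 3) x^k, so the coefficient of x^n in 3!/(1-x)^4 is 3! * C(n+3, 3).
For n = 43: 6 * C(46, 3) = 6 * 15180 = 91080

91080


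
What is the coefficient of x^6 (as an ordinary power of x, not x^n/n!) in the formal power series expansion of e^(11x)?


The exponential series is e^y = sum_{k>=0} y^k / k!. Substituting y = 11x gives
e^(11x) = sum_{k>=0} 11^k x^k / k!.
So the coefficient of x^n is a^n/n! with a = 11, n = 6:
11^6 / 6! = 1771561/720 = 1771561/720

1771561/720


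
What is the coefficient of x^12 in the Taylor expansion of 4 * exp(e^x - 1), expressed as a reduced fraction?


exp(e^x - 1) = sum_{k>=0} Bell_k x^k / k!, where Bell_k is the k-th Bell number.
So the coefficient of x^12 is 4 * Bell_12 / 12!.
Computing: Bell_12 = 4213597 and 12! = 479001600, giving
4 * 4213597/479001600 = 4213597/119750400.

4213597/119750400


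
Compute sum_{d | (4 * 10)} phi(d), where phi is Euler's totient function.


First, 4 * 10 = 40. One classical identity is sum_{d | n} phi(d) = n (each k in [1, n] has a unique gcd with n, and among the k's with gcd(k, n) = n/d there are phi(d) of them). So the sum equals 40. We also verify directly:
Divisors of 40: 1, 2, 4, 5, 8, 10, 20, 40.
phi values: 1, 1, 2, 4, 4, 4, 8, 16.
Sum = 40.

40


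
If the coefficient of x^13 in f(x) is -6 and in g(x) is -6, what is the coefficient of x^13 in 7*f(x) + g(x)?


Scalar multiplication scales coefficients: 7 * -6 = -42.
Then add the g coefficient: -42 + -6
= -48

-48


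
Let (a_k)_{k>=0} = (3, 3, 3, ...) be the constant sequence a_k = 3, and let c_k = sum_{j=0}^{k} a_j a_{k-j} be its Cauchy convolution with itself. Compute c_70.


Since a_j = 3 for all j >= 0, the convolution sum becomes
c_k = sum_{j=0}^{k} 3 * 3 = 9 * (k + 1).
Equivalently, the generating function of (a_k) is 3/(1 - x) and its square is 9/(1 - x)^2 = sum_{k>=0} 9(k + 1) x^k.
For k = 70: 9 * 71 = 639.

639


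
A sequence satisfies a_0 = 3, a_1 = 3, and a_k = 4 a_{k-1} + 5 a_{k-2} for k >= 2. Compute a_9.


The characteristic equation is t^2 - 4 t - 5 = 0, with roots r_1 = 5 and r_2 = -1 (so c_1 = r_1 + r_2, c_2 = -r_1 r_2 as required).
One can use the closed form a_n = A r_1^n + B r_2^n, but direct iteration is more reliable:
a_0 = 3, a_1 = 3, a_2 = 27, a_3 = 123, a_4 = 627, a_5 = 3123, a_6 = 15627, a_7 = 78123, a_8 = 390627, a_9 = 1953123.
So a_9 = 1953123.

1953123


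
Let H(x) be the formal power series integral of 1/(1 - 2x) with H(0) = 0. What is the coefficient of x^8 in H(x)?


1/(1 - 2x) = sum_{k>=0} 2^k x^k. Integrating termwise with H(0) = 0:
H(x) = sum_{k>=0} 2^k x^(k+1) / (k+1) = sum_{m>=1} 2^(m-1) x^m / m.
For m = 8: 2^7/8 = 128/8 = 16.

16


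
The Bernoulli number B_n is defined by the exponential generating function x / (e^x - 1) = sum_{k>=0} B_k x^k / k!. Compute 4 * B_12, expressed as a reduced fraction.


Bernoulli numbers can also be computed recursively via B_0 = 1 and sum_{j=0}^{m} C(m+1, j) B_j = 0 for m >= 1. Odd-index Bernoulli numbers vanish for k >= 3.
Computing B_12 = -691/2730, so 4 * B_12 = 4 * -691/2730 = -1382/1365.

-1382/1365


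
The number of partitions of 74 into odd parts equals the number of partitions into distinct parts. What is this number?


Computing partitions of 74 into odd parts (1, 3, 5, ...):
Using the generating function prod_{k>=0} 1/(1-x^(2k+1)),
the count is 44046

44046


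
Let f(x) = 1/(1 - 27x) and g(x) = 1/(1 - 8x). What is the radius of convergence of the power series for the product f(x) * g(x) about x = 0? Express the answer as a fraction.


The radius of 1/(1 - 27x) is 1/27 (nearest singularity at x = 1/27), and the radius of 1/(1 - 8x) is 1/8.
The product f(x)*g(x) = 1/((1 - 27x)(1 - 8x)) has singularities at both 1/27 and 1/8, so its radius of convergence is the distance to the nearest one:
min(1/27, 1/8) = 1/27.

1/27


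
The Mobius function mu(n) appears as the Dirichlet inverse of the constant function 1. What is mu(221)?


221 = 13 * 17 (all distinct primes).
mu(221) = (-1)^2 = 1

1


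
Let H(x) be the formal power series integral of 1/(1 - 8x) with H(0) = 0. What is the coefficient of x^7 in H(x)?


1/(1 - 8x) = sum_{k>=0} 8^k x^k. Integrating termwise with H(0) = 0:
H(x) = sum_{k>=0} 8^k x^(k+1) / (k+1) = sum_{m>=1} 8^(m-1) x^m / m.
For m = 7: 8^6/7 = 262144/7 = 262144/7.

262144/7


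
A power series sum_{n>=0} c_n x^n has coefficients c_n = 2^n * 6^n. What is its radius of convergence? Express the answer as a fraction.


By the root test (Cauchy-Hadamard), the radius is R = 1 / limsup_n |c_n|^(1/n).
Here |c_n|^(1/n) = (2^n * 6^n)^(1/n) = 2 * 6 = 12 for all n.
So R = 1/12 = 1/12.

1/12


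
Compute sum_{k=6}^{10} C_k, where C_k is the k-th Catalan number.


C_6 through C_10: 132, 429, 1430, 4862, 16796
Sum = 132 + 429 + 1430 + 4862 + 16796
= 23649

23649


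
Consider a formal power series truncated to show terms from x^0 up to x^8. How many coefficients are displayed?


From x^0 to x^8 inclusive, the count is 8 - 0 + 1 = 9.

9


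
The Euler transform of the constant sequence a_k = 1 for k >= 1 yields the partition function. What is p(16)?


The Euler transform converts the sequence a_k = 1 into the number of integer partitions.
Using the recurrence or dynamic programming:
p(16) = 231

231


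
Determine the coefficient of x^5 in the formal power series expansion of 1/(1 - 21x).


The geometric series identity gives 1/(1 - c x) = sum_{k>=0} c^k x^k, so the coefficient of x^k is c^k.
Here c = 21 and k = 5.
Computing: 21^5 = 4084101

4084101


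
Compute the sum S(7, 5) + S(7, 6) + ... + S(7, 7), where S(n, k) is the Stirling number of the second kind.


By definition, S(n, k) counts partitions of an n-set into exactly k nonempty blocks.
Computing row n = 7 for k = 5..7:
S(7, k): 140, 21, 1
Sum = 162.

162


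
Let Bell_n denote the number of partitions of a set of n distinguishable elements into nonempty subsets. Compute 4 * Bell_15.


Bell_15 can be computed from the Bell triangle or from Dobinski's identity Bell_n = (1/e) * sum_{k>=0} k^n / k!.
Computing Bell_15 = 1382958545.
Then 4 * 1382958545 = 5531834180.

5531834180


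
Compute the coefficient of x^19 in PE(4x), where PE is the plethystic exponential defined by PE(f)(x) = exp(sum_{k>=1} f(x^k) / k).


With f(x) = 4x, the exponent is sum_{k>=1} 4 x^k / k = 4 * (-ln(1 - x)). Exponentiating:
PE(4x) = exp(-4 ln(1 - x)) = 1/(1 - x)^4.
By the negative binomial expansion, [x^n] 1/(1 - x)^4 = C(n + 3, 3).
For n = 19: C(22, 3) = 1540.

1540


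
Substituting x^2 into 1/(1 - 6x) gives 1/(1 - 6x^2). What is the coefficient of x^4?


The coefficient of x^(2m) in 1/(1 - 6x^2) is 6^m.
With n = 4 = 2*2, the coefficient is 6^2 = 36.

36


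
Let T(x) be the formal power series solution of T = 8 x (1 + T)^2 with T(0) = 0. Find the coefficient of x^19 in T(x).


Apply the Lagrange inversion formula: if T = 8 x * phi(T) with phi(t) = (1 + t)^2, then [x^n] T = 8^n * (1/n) [t^(n-1)] phi(t)^n = 8^n * (1/n) [t^(n-1)] (1 + t)^(2n) = 8^n * (1/n) C(2n, n-1).
Using the identity C(2n, n-1) = C(2n, n) * n / (n+1), the unscaled factor equals C(2n, n) / (n+1) = C_n, the n-th Catalan number.
For n = 19: C_19 = C(38, 19) / 20 = 35345263800/20 = 1767263190.
With the 8^19 = 144115188075855872 factor, the coefficient is 144115188075855872 * 1767263190 = 254689467006387010330951680.

254689467006387010330951680


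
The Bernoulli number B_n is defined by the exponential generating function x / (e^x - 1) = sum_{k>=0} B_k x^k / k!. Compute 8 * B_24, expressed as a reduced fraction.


Bernoulli numbers can also be computed recursively via B_0 = 1 and sum_{j=0}^{m} C(m+1, j) B_j = 0 for m >= 1. Odd-index Bernoulli numbers vanish for k >= 3.
Computing B_24 = -236364091/2730, so 8 * B_24 = 8 * -236364091/2730 = -945456364/1365.

-945456364/1365


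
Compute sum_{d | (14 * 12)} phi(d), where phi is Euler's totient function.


First, 14 * 12 = 168. One classical identity is sum_{d | n} phi(d) = n (each k in [1, n] has a unique gcd with n, and among the k's with gcd(k, n) = n/d there are phi(d) of them). So the sum equals 168. We also verify directly:
Divisors of 168: 1, 2, 3, 4, 6, 7, 8, 12, 14, 21, 24, 28, 42, 56, 84, 168.
phi values: 1, 1, 2, 2, 2, 6, 4, 4, 6, 12, 8, 12, 12, 24, 24, 48.
Sum = 168.

168


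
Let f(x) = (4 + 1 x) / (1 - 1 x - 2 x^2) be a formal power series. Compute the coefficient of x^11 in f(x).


Write f(x) = sum_{k>=0} a_k x^k. Multiplying both sides by 1 - 1 x - 2 x^2 gives
(1 - 1 x - 2 x^2) sum_{k>=0} a_k x^k = 4 + 1 x.
Matching coefficients:
 x^0: a_0 = 4
 x^1: a_1 - 1 a_0 = 1  =>  a_1 = 1*4 + 1 = 5
 x^k (k >= 2): a_k = 1 a_{k-1} + 2 a_{k-2}.
Iterating: a_2 = 13, a_3 = 23, a_4 = 49, a_5 = 95, a_6 = 193, a_7 = 383, a_8 = 769, a_9 = 1535, a_10 = 3073, a_11 = 6143.
So the coefficient of x^11 is 6143.

6143


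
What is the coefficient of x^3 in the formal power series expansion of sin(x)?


The Maclaurin series is sin(t) = sum_{k>=0} (-1)^k t^(2k+1) / (2k+1)!, so substituting t = x, only odd powers of x are nonzero, with coefficient of x^(2k+1) equal to (-1)^k / (2k+1)!.
Write 3 = 2*1 + 1, giving the coefficient (-1)^1 / 3! = -1/6 = -1/6.

-1/6


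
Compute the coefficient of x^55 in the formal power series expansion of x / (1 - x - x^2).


Let f(x) = sum_{k>=0} a_k x^k. Multiplying f(x) * (1 - x - x^2) = x and matching coefficients gives a_0 = 0, a_1 = 1, and a_k = a_{k-1} + a_{k-2} for k >= 2. These are the Fibonacci numbers F_k.
Iterating from F_0 = 0, F_1 = 1:
F_0=0, F_1=1, F_2=1, F_3=2, F_4=3, F_5=5, F_6=8, F_7=13, F_8=21, F_9=34, ...
F_55 = 139583862445.

139583862445


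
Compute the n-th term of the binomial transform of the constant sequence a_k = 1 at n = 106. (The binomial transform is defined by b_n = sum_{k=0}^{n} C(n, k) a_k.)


With a_k = 1 for all k, b_n = sum_{k=0}^{n} C(n, k) = 2^n by the binomial theorem.
For n = 106: 2^106 = 81129638414606681695789005144064.

81129638414606681695789005144064


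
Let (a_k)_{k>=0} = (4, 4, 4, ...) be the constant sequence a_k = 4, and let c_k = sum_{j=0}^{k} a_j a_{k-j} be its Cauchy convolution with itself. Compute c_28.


Since a_j = 4 for all j >= 0, the convolution sum becomes
c_k = sum_{j=0}^{k} 4 * 4 = 16 * (k + 1).
Equivalently, the generating function of (a_k) is 4/(1 - x) and its square is 16/(1 - x)^2 = sum_{k>=0} 16(k + 1) x^k.
For k = 28: 16 * 29 = 464.

464


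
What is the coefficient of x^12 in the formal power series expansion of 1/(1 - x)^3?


The expansion 1/(1 - x)^r = sum_{k>=0} C(k + r - 1, r - 1) x^k follows from the multiset / negative-binomial theorem (or from repeated differentiation of the geometric series).
For r = 3 and k = 12:
C(14, 2) = 87178291200 / (2 * 479001600) = 91.

91


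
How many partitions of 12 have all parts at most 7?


Using the generating function (1-x)^(-1)(1-x^2)^(-1)...(1-x^7)^(-1),
the coefficient of x^12 counts these restricted partitions.
Result = 65

65


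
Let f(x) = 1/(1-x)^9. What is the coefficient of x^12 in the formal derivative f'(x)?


Differentiate: d/dx [ 1/(1-x)^r ] = r / (1-x)^(r+1).
Here r = 9, so f'(x) = 9 / (1-x)^10.
The expansion of 1/(1-x)^(r+1) has coefficient of x^n equal to C(n+r, r).
So the coefficient of x^12 in f'(x) is
9 * C(21, 9) = 9 * 293930 = 2645370

2645370


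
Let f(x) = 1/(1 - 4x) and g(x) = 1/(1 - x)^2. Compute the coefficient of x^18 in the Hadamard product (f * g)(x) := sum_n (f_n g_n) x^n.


f has coefficients f_k = 4^k. For g = 1/(1 - x)^2 the coefficient is g_k = C(k + 1, 1) = k + 1. The Hadamard coefficient is (f * g)_k = 4^k * (k + 1).
For k = 18: 4^18 * 19 = 68719476736 * 19 = 1305670057984.

1305670057984


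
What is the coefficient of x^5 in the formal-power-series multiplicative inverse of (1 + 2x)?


The inverse is 1/(1 + 2x). Apply the geometric identity 1/(1 - y) = sum_{k>=0} y^k with y = -2x:
1/(1 + 2x) = sum_{k>=0} (-2)^k x^k.
So the coefficient of x^5 is (-2)^5 = -32.

-32


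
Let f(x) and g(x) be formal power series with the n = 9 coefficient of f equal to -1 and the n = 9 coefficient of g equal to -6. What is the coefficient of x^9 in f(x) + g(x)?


Addition of formal power series is termwise.
The coefficient of x^9 in f + g = -1 + -6
= -7

-7


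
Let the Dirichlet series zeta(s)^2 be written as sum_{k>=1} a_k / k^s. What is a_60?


The Dirichlet convolution of the constant function 1 with itself gives (1 * 1)(k) = sum_{d | k} 1 = d(k), the number of positive divisors of k.
Since zeta(s) = sum_{k>=1} 1/k^s, we have zeta(s)^2 = sum_{k>=1} d(k)/k^s, so a_k = d(k).
For k = 60: the divisors are 1, 2, 3, 4, 5, 6, 10, 12, 15, 20, 30, 60.
Count = 12.

12


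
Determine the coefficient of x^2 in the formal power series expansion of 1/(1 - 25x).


The geometric series identity gives 1/(1 - c x) = sum_{k>=0} c^k x^k, so the coefficient of x^k is c^k.
Here c = 25 and k = 2.
Computing: 25^2 = 625

625


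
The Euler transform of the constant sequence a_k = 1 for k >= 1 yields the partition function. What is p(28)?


The Euler transform converts the sequence a_k = 1 into the number of integer partitions.
Using the recurrence or dynamic programming:
p(28) = 3718

3718


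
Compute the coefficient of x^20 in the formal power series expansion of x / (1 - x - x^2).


Let f(x) = sum_{k>=0} a_k x^k. Multiplying f(x) * (1 - x - x^2) = x and matching coefficients gives a_0 = 0, a_1 = 1, and a_k = a_{k-1} + a_{k-2} for k >= 2. These are the Fibonacci numbers F_k.
Iterating from F_0 = 0, F_1 = 1:
F_0=0, F_1=1, F_2=1, F_3=2, F_4=3, F_5=5, F_6=8, F_7=13, F_8=21, F_9=34, ...
F_20 = 6765.

6765


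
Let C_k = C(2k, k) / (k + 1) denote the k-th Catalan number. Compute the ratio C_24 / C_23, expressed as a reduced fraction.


Using C_k = (2k)! / (k! (k+1)!), the ratio C_{k+1}/C_k simplifies to
C_{k+1}/C_k = [(2k+2)! / ((k+1)! (k+2)!)] * [k! (k+1)! / (2k)!]
 = (2k+2)(2k+1) / ((k+1)(k+2)) = 2(2k+1) / (k+2).
For k = 23: 2(2*23 + 1) / (23 + 2) = 94/25 = 94/25.

94/25


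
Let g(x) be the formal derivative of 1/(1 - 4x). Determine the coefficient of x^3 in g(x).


Differentiate termwise: d/dx sum_{k>=0} 4^k x^k = sum_{k>=1} k 4^k x^(k-1) = sum_{j>=0} (j+1) 4^(j+1) x^j.
Equivalently, d/dx [1/(1 - 4x)] = 4/(1 - 4x)^2.
For j = 3: 4 * 4^4 = 4 * 256 = 1024.

1024


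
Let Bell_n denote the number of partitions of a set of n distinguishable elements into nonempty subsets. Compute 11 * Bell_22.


Bell_22 can be computed from the Bell triangle or from Dobinski's identity Bell_n = (1/e) * sum_{k>=0} k^n / k!.
Computing Bell_22 = 4506715738447323.
Then 11 * 4506715738447323 = 49573873122920553.

49573873122920553


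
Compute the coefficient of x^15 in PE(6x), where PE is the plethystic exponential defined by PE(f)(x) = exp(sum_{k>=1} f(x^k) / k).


With f(x) = 6x, the exponent is sum_{k>=1} 6 x^k / k = 6 * (-ln(1 - x)). Exponentiating:
PE(6x) = exp(-6 ln(1 - x)) = 1/(1 - x)^6.
By the negative binomial expansion, [x^n] 1/(1 - x)^6 = C(n + 5, 5).
For n = 15: C(20, 5) = 15504.

15504


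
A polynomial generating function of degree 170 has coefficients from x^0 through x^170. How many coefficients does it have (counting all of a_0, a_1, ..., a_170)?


A polynomial of degree 170 takes the form a_0 + a_1 x + ... + a_170 x^170.
The number of coefficients is 170 + 1 = 171.

171


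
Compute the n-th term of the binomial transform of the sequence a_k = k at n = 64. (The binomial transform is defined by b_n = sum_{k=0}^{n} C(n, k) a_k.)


With a_k = k, b_n = sum_{k=0}^{n} C(n, k) k. Using k * C(n, k) = n * C(n-1, k-1) gives b_n = n * sum_{k>=1} C(n-1, k-1) = n * 2^(n-1).
For n = 64: 64 * 2^63 = 64 * 9223372036854775808 = 590295810358705651712.

590295810358705651712


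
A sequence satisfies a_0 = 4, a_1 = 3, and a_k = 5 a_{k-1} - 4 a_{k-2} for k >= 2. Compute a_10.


The characteristic equation is t^2 - 5 t + 4 = 0, with roots r_1 = 4 and r_2 = 1 (so c_1 = r_1 + r_2, c_2 = -r_1 r_2 as required).
One can use the closed form a_n = A r_1^n + B r_2^n, but direct iteration is more reliable:
a_0 = 4, a_1 = 3, a_2 = -1, a_3 = -17, a_4 = -81, a_5 = -337, a_6 = -1361, a_7 = -5457, a_8 = -21841, a_9 = -87377, a_10 = -349521.
So a_10 = -349521.

-349521


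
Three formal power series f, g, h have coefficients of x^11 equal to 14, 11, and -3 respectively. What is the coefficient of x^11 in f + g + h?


Series addition is componentwise:
14 + 11 + -3
= 22

22


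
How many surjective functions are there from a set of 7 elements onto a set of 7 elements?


By inclusion-exclusion on which target elements are missed, the number of surjections from an n-set onto a k-set is
surj(n, k) = sum_{j=0}^{k} (-1)^j C(k, j) (k - j)^n.
Equivalently surj(n, k) = k! * S(n, k), where S(n, k) is the Stirling number of the second kind.
For n = 7, k = 7:
S(7, 7) = 1, so
surj = 7! * 1 = 5040 * 1 = 5040.

5040


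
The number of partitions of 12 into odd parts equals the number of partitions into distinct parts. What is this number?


Computing partitions of 12 into odd parts (1, 3, 5, ...):
Using the generating function prod_{k>=0} 1/(1-x^(2k+1)),
the count is 15

15


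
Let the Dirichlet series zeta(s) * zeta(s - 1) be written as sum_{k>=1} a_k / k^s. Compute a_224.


Convolution gives a_k = sum_{d | k} d * 1 = sum_{d | k} d = sigma(k), the sum of positive divisors of k.
For k = 224, the divisors are 1, 2, 4, 7, 8, 14, 16, 28, 32, 56, 112, 224, so
sigma(224) = 1 + 2 + 4 + 7 + 8 + 14 + 16 + 28 + 32 + 56 + 112 + 224 = 504.

504


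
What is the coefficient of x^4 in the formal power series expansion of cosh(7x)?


The Maclaurin series is cosh(t) = sum_{m>=0} t^(2m) / (2m)!, so substituting t = 7x, only even powers of x are nonzero, with coefficient of x^(2m) equal to 7^(2m) / (2m)!.
For x^4 the coefficient is 7^4/4! = 2401/24 = 2401/24.

2401/24


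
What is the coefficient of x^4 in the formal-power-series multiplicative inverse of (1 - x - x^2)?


Let the inverse be f(x) = sum_{k>=0} a_k x^k. From f(x) * (1 - x - x^2) = 1 and matching coefficients:
 x^0: a_0 = 1.
 x^1: a_1 - a_0 = 0, so a_1 = 1.
 x^k (k >= 2): a_k - a_{k-1} - a_{k-2} = 0, i.e. a_k = a_{k-1} + a_{k-2}.
This is the Fibonacci-type recurrence shifted so that a_0 = a_1 = 1.
Iterating: a_0=1, a_1=1, a_2=2, a_3=3, a_4=5
a_4 = 5.

5


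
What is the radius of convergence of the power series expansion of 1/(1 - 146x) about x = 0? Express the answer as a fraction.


Expanding 1/(1 - 146x) = sum_{k>=0} 146^k x^k, the series converges when |146x| < 1, i.e., |x| < 1/146.
So the radius of convergence is 1/146 = 1/146.

1/146


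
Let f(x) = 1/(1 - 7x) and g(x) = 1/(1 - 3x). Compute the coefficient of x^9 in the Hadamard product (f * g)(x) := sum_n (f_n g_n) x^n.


f has coefficients f_k = 7^k and g has coefficients g_k = 3^k, so the Hadamard product has coefficient (f*g)_k = 7^k * 3^k = 21^k.
For k = 9: 21^9 = 794280046581.

794280046581


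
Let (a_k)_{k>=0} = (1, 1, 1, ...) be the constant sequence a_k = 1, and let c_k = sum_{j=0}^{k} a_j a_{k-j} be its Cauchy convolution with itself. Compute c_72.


Since a_j = 1 for all j >= 0, the convolution sum becomes
c_k = sum_{j=0}^{k} 1 * 1 = 1 * (k + 1).
Equivalently, the generating function of (a_k) is 1/(1 - x) and its square is 1/(1 - x)^2 = sum_{k>=0} 1(k + 1) x^k.
For k = 72: 1 * 73 = 73.

73


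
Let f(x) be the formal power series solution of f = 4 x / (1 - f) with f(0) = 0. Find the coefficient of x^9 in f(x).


Apply Lagrange inversion: f = 4 x * phi(f) with phi(t) = 1/(1 - t), so
[x^n] f = 4^n * (1/n) [t^(n-1)] phi(t)^n = 4^n * (1/n) [t^(n-1)] (1 - t)^(-n) = 4^n * (1/n) C(2n - 2, n - 1) = 4^n * C_{n-1}.
For n = 9: C_8 = C(16, 8) / 9 = 12870/9 = 1430.
With the 4^9 = 262144 factor, the coefficient is 262144 * 1430 = 374865920.

374865920


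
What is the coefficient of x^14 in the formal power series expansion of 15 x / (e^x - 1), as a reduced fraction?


The exponential generating function for Bernoulli numbers is
x / (e^x - 1) = sum_{k>=0} B_k x^k / k!.
So the coefficient of x^14 in 15 x / (e^x - 1) is 15 B_14 / 14!.
Computing: B_14 = 7/6, 14! = 87178291200, giving
15 * 7/6 / 87178291200 = 1/4981616640.

1/4981616640


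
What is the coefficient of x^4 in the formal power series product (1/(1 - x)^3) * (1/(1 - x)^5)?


Combine the factors: (1/(1 - x)^3) * (1/(1 - x)^5) = 1/(1 - x)^8.
Then use 1/(1 - x)^r = sum_{k>=0} C(k + r - 1, r - 1) x^k with r = 8 and k = 4:
C(11, 7) = 330.

330


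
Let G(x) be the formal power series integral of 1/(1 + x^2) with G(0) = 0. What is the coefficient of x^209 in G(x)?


1/(1 + x^2) = sum_{j>=0} (-1)^j x^(2j). Integrating termwise with G(0) = 0:
G(x) = sum_{j>=0} (-1)^j x^(2j+1) / (2j+1) = arctan(x).
Only odd powers are nonzero. For x^209 write 209 = 2*104 + 1, giving
(-1)^104 / 209 = 1/209 = 1/209.

1/209


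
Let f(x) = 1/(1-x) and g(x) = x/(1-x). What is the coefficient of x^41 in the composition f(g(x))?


First simplify the composition: f(g(x)) = 1/(1 - x/(1-x)) = (1-x)/((1-x) - x) = (1-x)/(1-2x).
Now extract the coefficient. Write (1-x)/(1-2x) = 1/(1-2x) - x/(1-2x).
The coefficient of x^n in 1/(1-2x) is 2^n, and in x/(1-2x) is 2^(n-1) (for n >= 1).
So the coefficient of x^41 is 2^41 - 2^40 = 2199023255552 - 1099511627776 = 1099511627776.

1099511627776


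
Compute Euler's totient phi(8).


phi(n) counts integers in [1, n] coprime to n. Using the multiplicative formula phi(n) = n * prod_{p | n} (1 - 1/p):
8 = 2^3, so
phi(8) = 8 * (1 - 1/2) = 4.

4


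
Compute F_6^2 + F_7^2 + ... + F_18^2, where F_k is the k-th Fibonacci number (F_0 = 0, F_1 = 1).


There is a standard identity sum_{k=0}^{N} F_k^2 = F_N * F_{N+1} (proved inductively from the telescoping relation F_k^2 = F_k F_{k+1} - F_{k-1} F_k). Then
sum_{k=6}^{18} F_k^2 = F_18 F_19 - F_5 F_6.
Computing: F_18 = 2584, F_19 = 4181, F_5 = 5, F_6 = 8.
Sum = 2584 * 4181 - 5 * 8 = 10803664.

10803664


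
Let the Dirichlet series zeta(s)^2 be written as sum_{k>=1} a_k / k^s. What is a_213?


The Dirichlet convolution of the constant function 1 with itself gives (1 * 1)(k) = sum_{d | k} 1 = d(k), the number of positive divisors of k.
Since zeta(s) = sum_{k>=1} 1/k^s, we have zeta(s)^2 = sum_{k>=1} d(k)/k^s, so a_k = d(k).
For k = 213: the divisors are 1, 3, 71, 213.
Count = 4.

4


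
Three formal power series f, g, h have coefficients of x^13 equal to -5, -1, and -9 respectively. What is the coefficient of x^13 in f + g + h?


Series addition is componentwise:
-5 + -1 + -9
= -15

-15


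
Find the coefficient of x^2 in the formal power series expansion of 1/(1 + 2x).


Write 1/(1 + c x) = 1/(1 - (-c) x) and apply the geometric-series identity
1/(1 - y) = sum_{k>=0} y^k to get 1/(1 + c x) = sum_{k>=0} (-c)^k x^k.
So the coefficient of x^k is (-c)^k = (-1)^k * c^k.
Here c = 2 and k = 2:
(-2)^2 = 1 * 4 = 4

4


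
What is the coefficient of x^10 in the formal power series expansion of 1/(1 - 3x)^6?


The general identity 1/(1 - c x)^r = sum_{k>=0} c^k C(k + r - 1, r - 1) x^k follows by substituting y = c x into 1/(1 - y)^r = sum_{k>=0} C(k + r - 1, r - 1) y^k.
For c = 3, r = 6, k = 10:
3^10 * C(15, 5) = 59049 * 3003 = 177324147.

177324147


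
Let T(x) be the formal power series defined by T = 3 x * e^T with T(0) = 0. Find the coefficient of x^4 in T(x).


Apply the Lagrange inversion formula: if T = 3 x * phi(T) with phi(t) = e^t, then
[x^n] T = 3^n * (1/n) [t^(n-1)] phi(t)^n = 3^n * (1/n) [t^(n-1)] e^(n t) = 3^n * (1/n) * n^(n-1) / (n-1)! = 3^n * n^(n-1) / n!.
When c = 1 this is the Cayley count of rooted labeled trees on n vertices, divided by n!.
For n = 4: 3^4 * 4^3 / 4! = 81 * 64/24 = 216.

216


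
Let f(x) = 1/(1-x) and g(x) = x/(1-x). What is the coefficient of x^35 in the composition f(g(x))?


First simplify the composition: f(g(x)) = 1/(1 - x/(1-x)) = (1-x)/((1-x) - x) = (1-x)/(1-2x).
Now extract the coefficient. Write (1-x)/(1-2x) = 1/(1-2x) - x/(1-2x).
The coefficient of x^n in 1/(1-2x) is 2^n, and in x/(1-2x) is 2^(n-1) (for n >= 1).
So the coefficient of x^35 is 2^35 - 2^34 = 34359738368 - 17179869184 = 17179869184.

17179869184


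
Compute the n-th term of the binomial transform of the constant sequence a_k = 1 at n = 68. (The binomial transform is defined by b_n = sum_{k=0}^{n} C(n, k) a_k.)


With a_k = 1 for all k, b_n = sum_{k=0}^{n} C(n, k) = 2^n by the binomial theorem.
For n = 68: 2^68 = 295147905179352825856.

295147905179352825856


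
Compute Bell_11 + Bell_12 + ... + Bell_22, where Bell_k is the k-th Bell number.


Recall Bell_k counts set partitions of a k-set (with Bell_0 = 1 by convention).
Bell_11 through Bell_22: 678570, 4213597, 27644437, 190899322, 1382958545, 10480142147, 82864869804, 682076806159, 5832742205057, 51724158235372, 474869816156751, 4506715738447323
Sum = 678570 + 4213597 + 27644437 + 190899322 + 1382958545 + 10480142147 + 82864869804 + 682076806159 + 5832742205057 + 51724158235372 + 474869816156751 + 4506715738447323 = 5039919483257084.

5039919483257084


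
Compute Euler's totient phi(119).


phi(n) counts integers in [1, n] coprime to n. Using the multiplicative formula phi(n) = n * prod_{p | n} (1 - 1/p):
119 = 7 * 17, so
phi(119) = 119 * (1 - 1/7) * (1 - 1/17) = 96.

96


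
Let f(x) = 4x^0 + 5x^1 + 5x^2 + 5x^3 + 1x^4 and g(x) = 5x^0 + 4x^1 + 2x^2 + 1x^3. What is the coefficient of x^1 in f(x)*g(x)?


Cauchy product at x^1:
4*4 + 5*5
= 41

41


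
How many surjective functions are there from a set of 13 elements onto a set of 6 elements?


By inclusion-exclusion on which target elements are missed, the number of surjections from an n-set onto a k-set is
surj(n, k) = sum_{j=0}^{k} (-1)^j C(k, j) (k - j)^n.
Equivalently surj(n, k) = k! * S(n, k), where S(n, k) is the Stirling number of the second kind.
For n = 13, k = 6:
S(13, 6) = 9321312, so
surj = 6! * 9321312 = 720 * 9321312 = 6711344640.

6711344640


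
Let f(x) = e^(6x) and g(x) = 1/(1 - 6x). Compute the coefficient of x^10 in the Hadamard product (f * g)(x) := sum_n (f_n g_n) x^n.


Expanding: f_k = 6^k/k! (from e^(6x)) and g_k = 6^k (from 1/(1 - 6x)). So the Hadamard coefficient (f * g)_k = 6^k 6^k / k! = (36)^k / k!.
For k = 10: 36^10/10! = 3656158440062976/3628800 = 176319369216/175.

176319369216/175


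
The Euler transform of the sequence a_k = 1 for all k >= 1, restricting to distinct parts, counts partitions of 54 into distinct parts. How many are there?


Partitions of 54 into distinct parts can be computed via generating function.
Product (1+x)(1+x^2)(1+x^3)...
The coefficient of x^54 = 5718

5718


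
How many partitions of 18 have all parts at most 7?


Using the generating function (1-x)^(-1)(1-x^2)^(-1)...(1-x^7)^(-1),
the coefficient of x^18 counts these restricted partitions.
Result = 248

248


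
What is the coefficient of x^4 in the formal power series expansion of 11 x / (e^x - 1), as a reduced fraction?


The exponential generating function for Bernoulli numbers is
x / (e^x - 1) = sum_{k>=0} B_k x^k / k!.
So the coefficient of x^4 in 11 x / (e^x - 1) is 11 B_4 / 4!.
Computing: B_4 = -1/30, 4! = 24, giving
11 * -1/30 / 24 = -11/720.

-11/720


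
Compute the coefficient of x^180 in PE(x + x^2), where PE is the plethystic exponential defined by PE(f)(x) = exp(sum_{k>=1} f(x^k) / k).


With f(x) = x + x^2, the exponent is sum_{k>=1} (x^k + x^(2k)) / k = -ln(1 - x) - ln(1 - x^2). Exponentiating:
PE(x + x^2) = 1 / ((1 - x)(1 - x^2)).
This is the generating function for partitions of n into parts of size 1 or 2. The number of 2's can be any j in 0..90, and the rest are 1's, so
[x^180] = floor(180/2) + 1 = 91.

91


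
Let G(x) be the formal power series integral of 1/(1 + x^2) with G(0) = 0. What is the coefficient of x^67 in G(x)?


1/(1 + x^2) = sum_{j>=0} (-1)^j x^(2j). Integrating termwise with G(0) = 0:
G(x) = sum_{j>=0} (-1)^j x^(2j+1) / (2j+1) = arctan(x).
Only odd powers are nonzero. For x^67 write 67 = 2*33 + 1, giving
(-1)^33 / 67 = -1/67 = -1/67.

-1/67


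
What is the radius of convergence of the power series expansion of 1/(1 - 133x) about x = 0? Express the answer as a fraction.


Expanding 1/(1 - 133x) = sum_{k>=0} 133^k x^k, the series converges when |133x| < 1, i.e., |x| < 1/133.
So the radius of convergence is 1/133 = 1/133.

1/133


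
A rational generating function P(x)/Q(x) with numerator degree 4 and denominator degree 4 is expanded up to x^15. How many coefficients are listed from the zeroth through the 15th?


Expanding up to x^15 gives the coefficients for x^0, x^1, ..., x^15.
That is 15 + 1 = 16 coefficients in total.

16


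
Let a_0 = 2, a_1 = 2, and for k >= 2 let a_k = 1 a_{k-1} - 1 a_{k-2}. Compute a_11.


Iterating the recurrence forward:
a_0 = 2
a_1 = 2
a_2 = 1*2 - 1*2 = 0
a_3 = 1*0 - 1*2 = -2
a_4 = 1*-2 - 1*0 = -2
a_5 = 1*-2 - 1*-2 = 0
a_6 = 1*0 - 1*-2 = 2
a_7 = 1*2 - 1*0 = 2
a_8 = 1*2 - 1*2 = 0
a_9 = 1*0 - 1*2 = -2
a_10 = 1*-2 - 1*0 = -2
a_11 = 1*-2 - 1*-2 = 0
So a_11 = 0.

0


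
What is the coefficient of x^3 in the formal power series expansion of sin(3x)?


The Maclaurin series is sin(t) = sum_{k>=0} (-1)^k t^(2k+1) / (2k+1)!, so substituting t = 3x, only odd powers of x are nonzero, with coefficient of x^(2k+1) equal to (-1)^k 3^(2k+1) / (2k+1)!.
Write 3 = 2*1 + 1, giving the coefficient (-1)^1 * 3^3 / 3! = -27/6 = -9/2.

-9/2


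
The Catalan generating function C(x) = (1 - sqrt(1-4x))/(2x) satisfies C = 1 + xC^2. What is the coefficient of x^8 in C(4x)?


Substituting x -> 4x scales the n-th coefficient by 4^n, so [x^8] C(4x) = 4^8 * C_8.
C_8 = C(2*8, 8)/(9) = 12870/9 = 1430.
So 4^8 * 1430 = 65536 * 1430 = 93716480.

93716480


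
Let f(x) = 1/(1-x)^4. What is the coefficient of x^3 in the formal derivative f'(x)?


Differentiate: d/dx [ 1/(1-x)^r ] = r / (1-x)^(r+1).
Here r = 4, so f'(x) = 4 / (1-x)^5.
The expansion of 1/(1-x)^(r+1) has coefficient of x^n equal to C(n+r, r).
So the coefficient of x^3 in f'(x) is
4 * C(7, 4) = 4 * 35 = 140

140


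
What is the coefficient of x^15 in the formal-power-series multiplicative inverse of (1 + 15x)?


The inverse is 1/(1 + 15x). Apply the geometric identity 1/(1 - y) = sum_{k>=0} y^k with y = -15x:
1/(1 + 15x) = sum_{k>=0} (-15)^k x^k.
So the coefficient of x^15 is (-15)^15 = -437893890380859375.

-437893890380859375


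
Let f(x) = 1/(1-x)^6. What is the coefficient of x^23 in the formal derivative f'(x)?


Differentiate: d/dx [ 1/(1-x)^r ] = r / (1-x)^(r+1).
Here r = 6, so f'(x) = 6 / (1-x)^7.
The expansion of 1/(1-x)^(r+1) has coefficient of x^n equal to C(n+r, r).
So the coefficient of x^23 in f'(x) is
6 * C(29, 6) = 6 * 475020 = 2850120

2850120


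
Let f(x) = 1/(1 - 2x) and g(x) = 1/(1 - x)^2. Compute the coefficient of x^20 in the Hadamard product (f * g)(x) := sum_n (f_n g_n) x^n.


f has coefficients f_k = 2^k. For g = 1/(1 - x)^2 the coefficient is g_k = C(k + 1, 1) = k + 1. The Hadamard coefficient is (f * g)_k = 2^k * (k + 1).
For k = 20: 2^20 * 21 = 1048576 * 21 = 22020096.

22020096


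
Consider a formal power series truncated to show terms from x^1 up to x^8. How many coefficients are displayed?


From x^1 to x^8 inclusive, the count is 8 - 1 + 1 = 8.

8


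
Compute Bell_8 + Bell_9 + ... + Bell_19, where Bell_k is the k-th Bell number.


Recall Bell_k counts set partitions of a k-set (with Bell_0 = 1 by convention).
Bell_8 through Bell_19: 4140, 21147, 115975, 678570, 4213597, 27644437, 190899322, 1382958545, 10480142147, 82864869804, 682076806159, 5832742205057
Sum = 4140 + 21147 + 115975 + 678570 + 4213597 + 27644437 + 190899322 + 1382958545 + 10480142147 + 82864869804 + 682076806159 + 5832742205057 = 6609770558900.

6609770558900


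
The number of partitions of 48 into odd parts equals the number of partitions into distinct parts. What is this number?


Computing partitions of 48 into odd parts (1, 3, 5, ...):
Using the generating function prod_{k>=0} 1/(1-x^(2k+1)),
the count is 2910

2910


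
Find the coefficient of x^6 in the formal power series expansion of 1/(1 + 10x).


Write 1/(1 + c x) = 1/(1 - (-c) x) and apply the geometric-series identity
1/(1 - y) = sum_{k>=0} y^k to get 1/(1 + c x) = sum_{k>=0} (-c)^k x^k.
So the coefficient of x^k is (-c)^k = (-1)^k * c^k.
Here c = 10 and k = 6:
(-10)^6 = 1 * 1000000 = 1000000

1000000


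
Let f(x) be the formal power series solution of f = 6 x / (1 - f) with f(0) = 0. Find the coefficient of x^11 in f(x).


Apply Lagrange inversion: f = 6 x * phi(f) with phi(t) = 1/(1 - t), so
[x^n] f = 6^n * (1/n) [t^(n-1)] phi(t)^n = 6^n * (1/n) [t^(n-1)] (1 - t)^(-n) = 6^n * (1/n) C(2n - 2, n - 1) = 6^n * C_{n-1}.
For n = 11: C_10 = C(20, 10) / 11 = 184756/11 = 16796.
With the 6^11 = 362797056 factor, the coefficient is 362797056 * 16796 = 6093539352576.

6093539352576
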